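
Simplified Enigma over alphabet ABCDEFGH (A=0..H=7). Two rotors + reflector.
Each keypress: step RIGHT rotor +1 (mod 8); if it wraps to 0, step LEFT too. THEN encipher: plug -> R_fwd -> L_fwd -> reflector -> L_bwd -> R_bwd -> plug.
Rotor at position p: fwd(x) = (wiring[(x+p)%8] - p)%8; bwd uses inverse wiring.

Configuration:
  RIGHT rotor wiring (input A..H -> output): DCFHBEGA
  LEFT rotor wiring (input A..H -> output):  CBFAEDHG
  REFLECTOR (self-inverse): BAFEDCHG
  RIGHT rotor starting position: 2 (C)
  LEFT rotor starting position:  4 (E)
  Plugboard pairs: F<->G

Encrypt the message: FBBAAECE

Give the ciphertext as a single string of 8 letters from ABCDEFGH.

Char 1 ('F'): step: R->3, L=4; F->plug->G->R->H->L->E->refl->D->L'->C->R'->H->plug->H
Char 2 ('B'): step: R->4, L=4; B->plug->B->R->A->L->A->refl->B->L'->G->R'->F->plug->G
Char 3 ('B'): step: R->5, L=4; B->plug->B->R->B->L->H->refl->G->L'->E->R'->H->plug->H
Char 4 ('A'): step: R->6, L=4; A->plug->A->R->A->L->A->refl->B->L'->G->R'->H->plug->H
Char 5 ('A'): step: R->7, L=4; A->plug->A->R->B->L->H->refl->G->L'->E->R'->B->plug->B
Char 6 ('E'): step: R->0, L->5 (L advanced); E->plug->E->R->B->L->C->refl->F->L'->D->R'->A->plug->A
Char 7 ('C'): step: R->1, L=5; C->plug->C->R->G->L->D->refl->E->L'->E->R'->B->plug->B
Char 8 ('E'): step: R->2, L=5; E->plug->E->R->E->L->E->refl->D->L'->G->R'->F->plug->G

Answer: HGHHBABG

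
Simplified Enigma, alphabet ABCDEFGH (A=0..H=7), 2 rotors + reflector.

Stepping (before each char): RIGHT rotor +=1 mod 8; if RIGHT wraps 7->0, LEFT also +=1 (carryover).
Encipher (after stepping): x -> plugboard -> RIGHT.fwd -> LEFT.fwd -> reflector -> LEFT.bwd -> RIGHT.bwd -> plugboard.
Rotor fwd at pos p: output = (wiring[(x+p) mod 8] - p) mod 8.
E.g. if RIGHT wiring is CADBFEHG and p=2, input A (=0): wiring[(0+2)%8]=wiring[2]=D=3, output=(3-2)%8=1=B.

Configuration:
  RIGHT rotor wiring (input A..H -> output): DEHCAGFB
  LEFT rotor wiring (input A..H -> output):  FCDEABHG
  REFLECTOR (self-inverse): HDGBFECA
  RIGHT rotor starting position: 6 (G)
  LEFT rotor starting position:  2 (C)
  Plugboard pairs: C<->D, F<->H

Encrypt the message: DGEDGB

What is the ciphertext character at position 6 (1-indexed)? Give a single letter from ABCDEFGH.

Char 1 ('D'): step: R->7, L=2; D->plug->C->R->F->L->E->refl->F->L'->E->R'->B->plug->B
Char 2 ('G'): step: R->0, L->3 (L advanced); G->plug->G->R->F->L->C->refl->G->L'->C->R'->D->plug->C
Char 3 ('E'): step: R->1, L=3; E->plug->E->R->F->L->C->refl->G->L'->C->R'->H->plug->F
Char 4 ('D'): step: R->2, L=3; D->plug->C->R->G->L->H->refl->A->L'->H->R'->F->plug->H
Char 5 ('G'): step: R->3, L=3; G->plug->G->R->B->L->F->refl->E->L'->D->R'->C->plug->D
Char 6 ('B'): step: R->4, L=3; B->plug->B->R->C->L->G->refl->C->L'->F->R'->D->plug->C

C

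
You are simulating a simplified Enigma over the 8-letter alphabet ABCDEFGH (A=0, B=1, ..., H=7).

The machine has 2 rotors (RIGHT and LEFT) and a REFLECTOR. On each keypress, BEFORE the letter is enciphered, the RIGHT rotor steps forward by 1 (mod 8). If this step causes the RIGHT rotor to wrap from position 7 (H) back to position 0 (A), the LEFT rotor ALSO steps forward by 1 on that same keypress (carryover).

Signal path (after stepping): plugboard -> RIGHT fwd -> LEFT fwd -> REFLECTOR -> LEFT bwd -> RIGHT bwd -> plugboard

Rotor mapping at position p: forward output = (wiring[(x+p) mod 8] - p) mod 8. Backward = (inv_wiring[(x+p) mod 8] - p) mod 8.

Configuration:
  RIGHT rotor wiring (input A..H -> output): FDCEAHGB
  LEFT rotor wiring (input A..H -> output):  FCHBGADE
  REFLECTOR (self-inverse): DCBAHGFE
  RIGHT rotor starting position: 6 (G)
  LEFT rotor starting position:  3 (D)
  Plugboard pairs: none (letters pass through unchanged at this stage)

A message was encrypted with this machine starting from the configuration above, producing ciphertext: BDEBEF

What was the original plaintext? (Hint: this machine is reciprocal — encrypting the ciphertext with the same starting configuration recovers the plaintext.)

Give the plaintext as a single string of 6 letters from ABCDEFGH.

Answer: HECHDD

Derivation:
Char 1 ('B'): step: R->7, L=3; B->plug->B->R->G->L->H->refl->E->L'->H->R'->H->plug->H
Char 2 ('D'): step: R->0, L->4 (L advanced); D->plug->D->R->E->L->B->refl->C->L'->A->R'->E->plug->E
Char 3 ('E'): step: R->1, L=4; E->plug->E->R->G->L->D->refl->A->L'->D->R'->C->plug->C
Char 4 ('B'): step: R->2, L=4; B->plug->B->R->C->L->H->refl->E->L'->B->R'->H->plug->H
Char 5 ('E'): step: R->3, L=4; E->plug->E->R->G->L->D->refl->A->L'->D->R'->D->plug->D
Char 6 ('F'): step: R->4, L=4; F->plug->F->R->H->L->F->refl->G->L'->F->R'->D->plug->D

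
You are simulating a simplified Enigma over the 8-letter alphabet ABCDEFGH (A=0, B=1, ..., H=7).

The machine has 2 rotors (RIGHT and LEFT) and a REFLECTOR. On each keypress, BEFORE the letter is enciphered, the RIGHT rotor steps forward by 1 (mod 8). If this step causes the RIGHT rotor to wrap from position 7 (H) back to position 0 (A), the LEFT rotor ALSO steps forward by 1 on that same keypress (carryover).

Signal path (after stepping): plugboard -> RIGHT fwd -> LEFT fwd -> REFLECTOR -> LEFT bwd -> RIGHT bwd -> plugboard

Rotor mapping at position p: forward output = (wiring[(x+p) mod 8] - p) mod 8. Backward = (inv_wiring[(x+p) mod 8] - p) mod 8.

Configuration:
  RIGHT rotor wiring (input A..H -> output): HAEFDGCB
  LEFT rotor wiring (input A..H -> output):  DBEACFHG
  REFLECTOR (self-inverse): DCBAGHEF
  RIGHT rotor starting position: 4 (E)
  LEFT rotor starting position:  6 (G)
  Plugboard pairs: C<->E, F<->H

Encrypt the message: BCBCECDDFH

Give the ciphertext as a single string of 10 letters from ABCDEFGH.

Char 1 ('B'): step: R->5, L=6; B->plug->B->R->F->L->C->refl->B->L'->A->R'->G->plug->G
Char 2 ('C'): step: R->6, L=6; C->plug->E->R->G->L->E->refl->G->L'->E->R'->A->plug->A
Char 3 ('B'): step: R->7, L=6; B->plug->B->R->A->L->B->refl->C->L'->F->R'->D->plug->D
Char 4 ('C'): step: R->0, L->7 (L advanced); C->plug->E->R->D->L->F->refl->H->L'->A->R'->B->plug->B
Char 5 ('E'): step: R->1, L=7; E->plug->C->R->E->L->B->refl->C->L'->C->R'->D->plug->D
Char 6 ('C'): step: R->2, L=7; C->plug->E->R->A->L->H->refl->F->L'->D->R'->B->plug->B
Char 7 ('D'): step: R->3, L=7; D->plug->D->R->H->L->A->refl->D->L'->F->R'->G->plug->G
Char 8 ('D'): step: R->4, L=7; D->plug->D->R->F->L->D->refl->A->L'->H->R'->A->plug->A
Char 9 ('F'): step: R->5, L=7; F->plug->H->R->G->L->G->refl->E->L'->B->R'->A->plug->A
Char 10 ('H'): step: R->6, L=7; H->plug->F->R->H->L->A->refl->D->L'->F->R'->G->plug->G

Answer: GADBDBGAAG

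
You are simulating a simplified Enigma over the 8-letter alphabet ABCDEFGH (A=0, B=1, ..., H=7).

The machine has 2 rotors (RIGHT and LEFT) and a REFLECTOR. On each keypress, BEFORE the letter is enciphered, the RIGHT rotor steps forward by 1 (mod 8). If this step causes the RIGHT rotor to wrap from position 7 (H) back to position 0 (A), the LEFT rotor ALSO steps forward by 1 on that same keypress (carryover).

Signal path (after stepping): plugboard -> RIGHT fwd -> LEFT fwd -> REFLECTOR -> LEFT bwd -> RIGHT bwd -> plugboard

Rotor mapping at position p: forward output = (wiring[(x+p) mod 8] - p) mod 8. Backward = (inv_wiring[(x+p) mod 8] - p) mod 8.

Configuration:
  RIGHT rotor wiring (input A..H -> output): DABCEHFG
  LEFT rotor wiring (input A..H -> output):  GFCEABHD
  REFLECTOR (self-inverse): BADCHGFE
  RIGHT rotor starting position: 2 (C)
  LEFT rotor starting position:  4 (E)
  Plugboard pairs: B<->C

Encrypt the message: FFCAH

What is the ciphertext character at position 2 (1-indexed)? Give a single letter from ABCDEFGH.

Char 1 ('F'): step: R->3, L=4; F->plug->F->R->A->L->E->refl->H->L'->D->R'->E->plug->E
Char 2 ('F'): step: R->4, L=4; F->plug->F->R->E->L->C->refl->D->L'->C->R'->D->plug->D

D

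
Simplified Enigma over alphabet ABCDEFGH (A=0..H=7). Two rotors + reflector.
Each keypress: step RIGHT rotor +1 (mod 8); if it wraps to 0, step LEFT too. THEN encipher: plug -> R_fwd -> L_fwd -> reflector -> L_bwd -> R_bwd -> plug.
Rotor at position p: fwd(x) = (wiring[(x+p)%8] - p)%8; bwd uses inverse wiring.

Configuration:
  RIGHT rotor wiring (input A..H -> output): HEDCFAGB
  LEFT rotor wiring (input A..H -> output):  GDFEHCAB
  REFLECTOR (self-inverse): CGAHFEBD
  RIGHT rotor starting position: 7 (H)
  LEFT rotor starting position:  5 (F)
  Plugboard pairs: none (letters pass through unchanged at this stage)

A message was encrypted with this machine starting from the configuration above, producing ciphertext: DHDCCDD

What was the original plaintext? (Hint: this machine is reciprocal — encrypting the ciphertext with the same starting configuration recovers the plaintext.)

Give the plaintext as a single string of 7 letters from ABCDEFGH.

Answer: FFGEFHE

Derivation:
Char 1 ('D'): step: R->0, L->6 (L advanced); D->plug->D->R->C->L->A->refl->C->L'->A->R'->F->plug->F
Char 2 ('H'): step: R->1, L=6; H->plug->H->R->G->L->B->refl->G->L'->F->R'->F->plug->F
Char 3 ('D'): step: R->2, L=6; D->plug->D->R->G->L->B->refl->G->L'->F->R'->G->plug->G
Char 4 ('C'): step: R->3, L=6; C->plug->C->R->F->L->G->refl->B->L'->G->R'->E->plug->E
Char 5 ('C'): step: R->4, L=6; C->plug->C->R->C->L->A->refl->C->L'->A->R'->F->plug->F
Char 6 ('D'): step: R->5, L=6; D->plug->D->R->C->L->A->refl->C->L'->A->R'->H->plug->H
Char 7 ('D'): step: R->6, L=6; D->plug->D->R->G->L->B->refl->G->L'->F->R'->E->plug->E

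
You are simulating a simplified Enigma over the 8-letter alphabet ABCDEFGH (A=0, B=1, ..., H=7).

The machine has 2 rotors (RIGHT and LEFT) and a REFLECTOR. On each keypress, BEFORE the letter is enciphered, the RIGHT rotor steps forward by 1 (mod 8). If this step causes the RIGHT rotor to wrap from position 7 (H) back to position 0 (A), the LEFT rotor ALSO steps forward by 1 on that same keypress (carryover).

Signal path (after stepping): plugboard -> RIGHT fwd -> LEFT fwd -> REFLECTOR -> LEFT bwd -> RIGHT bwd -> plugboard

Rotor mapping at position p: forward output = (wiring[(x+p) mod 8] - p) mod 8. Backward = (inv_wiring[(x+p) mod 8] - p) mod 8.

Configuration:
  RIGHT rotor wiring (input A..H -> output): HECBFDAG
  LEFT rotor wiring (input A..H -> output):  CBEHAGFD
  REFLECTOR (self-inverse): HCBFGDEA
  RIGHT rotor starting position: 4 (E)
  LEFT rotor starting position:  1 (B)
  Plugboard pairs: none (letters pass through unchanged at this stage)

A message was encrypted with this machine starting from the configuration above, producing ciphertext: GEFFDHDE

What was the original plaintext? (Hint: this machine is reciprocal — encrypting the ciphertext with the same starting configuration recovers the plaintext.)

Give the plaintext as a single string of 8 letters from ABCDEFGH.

Char 1 ('G'): step: R->5, L=1; G->plug->G->R->E->L->F->refl->D->L'->B->R'->C->plug->C
Char 2 ('E'): step: R->6, L=1; E->plug->E->R->E->L->F->refl->D->L'->B->R'->C->plug->C
Char 3 ('F'): step: R->7, L=1; F->plug->F->R->G->L->C->refl->B->L'->H->R'->A->plug->A
Char 4 ('F'): step: R->0, L->2 (L advanced); F->plug->F->R->D->L->E->refl->G->L'->C->R'->C->plug->C
Char 5 ('D'): step: R->1, L=2; D->plug->D->R->E->L->D->refl->F->L'->B->R'->B->plug->B
Char 6 ('H'): step: R->2, L=2; H->plug->H->R->C->L->G->refl->E->L'->D->R'->C->plug->C
Char 7 ('D'): step: R->3, L=2; D->plug->D->R->F->L->B->refl->C->L'->A->R'->C->plug->C
Char 8 ('E'): step: R->4, L=2; E->plug->E->R->D->L->E->refl->G->L'->C->R'->D->plug->D

Answer: CCACBCCD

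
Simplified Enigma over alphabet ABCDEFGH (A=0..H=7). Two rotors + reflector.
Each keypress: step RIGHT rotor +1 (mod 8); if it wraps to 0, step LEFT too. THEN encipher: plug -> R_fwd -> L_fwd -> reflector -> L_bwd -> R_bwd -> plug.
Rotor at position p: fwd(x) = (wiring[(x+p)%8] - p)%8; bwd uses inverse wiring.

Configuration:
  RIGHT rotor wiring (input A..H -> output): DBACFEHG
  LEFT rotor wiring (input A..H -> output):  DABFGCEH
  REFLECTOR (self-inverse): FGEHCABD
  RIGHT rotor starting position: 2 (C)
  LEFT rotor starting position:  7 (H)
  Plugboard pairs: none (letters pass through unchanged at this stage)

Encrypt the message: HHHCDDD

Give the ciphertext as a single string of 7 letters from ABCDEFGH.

Char 1 ('H'): step: R->3, L=7; H->plug->H->R->F->L->H->refl->D->L'->G->R'->G->plug->G
Char 2 ('H'): step: R->4, L=7; H->plug->H->R->G->L->D->refl->H->L'->F->R'->F->plug->F
Char 3 ('H'): step: R->5, L=7; H->plug->H->R->A->L->A->refl->F->L'->H->R'->A->plug->A
Char 4 ('C'): step: R->6, L=7; C->plug->C->R->F->L->H->refl->D->L'->G->R'->H->plug->H
Char 5 ('D'): step: R->7, L=7; D->plug->D->R->B->L->E->refl->C->L'->D->R'->E->plug->E
Char 6 ('D'): step: R->0, L->0 (L advanced); D->plug->D->R->C->L->B->refl->G->L'->E->R'->F->plug->F
Char 7 ('D'): step: R->1, L=0; D->plug->D->R->E->L->G->refl->B->L'->C->R'->H->plug->H

Answer: GFAHEFH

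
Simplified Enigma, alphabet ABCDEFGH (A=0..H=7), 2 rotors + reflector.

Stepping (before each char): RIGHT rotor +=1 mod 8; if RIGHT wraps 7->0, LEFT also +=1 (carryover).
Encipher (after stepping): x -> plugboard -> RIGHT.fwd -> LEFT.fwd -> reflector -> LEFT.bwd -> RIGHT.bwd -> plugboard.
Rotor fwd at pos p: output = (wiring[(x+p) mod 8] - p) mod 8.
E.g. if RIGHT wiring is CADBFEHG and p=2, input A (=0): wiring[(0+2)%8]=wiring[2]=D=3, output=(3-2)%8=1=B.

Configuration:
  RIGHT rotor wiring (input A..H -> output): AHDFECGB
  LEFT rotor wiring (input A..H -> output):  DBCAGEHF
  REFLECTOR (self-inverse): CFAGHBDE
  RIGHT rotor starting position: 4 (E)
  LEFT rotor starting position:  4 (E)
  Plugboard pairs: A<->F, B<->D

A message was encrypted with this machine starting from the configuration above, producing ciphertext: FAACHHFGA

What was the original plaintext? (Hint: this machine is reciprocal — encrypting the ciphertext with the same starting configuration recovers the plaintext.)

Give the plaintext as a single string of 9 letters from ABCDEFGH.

Answer: BHGGAADBB

Derivation:
Char 1 ('F'): step: R->5, L=4; F->plug->A->R->F->L->F->refl->B->L'->D->R'->D->plug->B
Char 2 ('A'): step: R->6, L=4; A->plug->F->R->H->L->E->refl->H->L'->E->R'->H->plug->H
Char 3 ('A'): step: R->7, L=4; A->plug->F->R->F->L->F->refl->B->L'->D->R'->G->plug->G
Char 4 ('C'): step: R->0, L->5 (L advanced); C->plug->C->R->D->L->G->refl->D->L'->G->R'->G->plug->G
Char 5 ('H'): step: R->1, L=5; H->plug->H->R->H->L->B->refl->F->L'->F->R'->F->plug->A
Char 6 ('H'): step: R->2, L=5; H->plug->H->R->F->L->F->refl->B->L'->H->R'->F->plug->A
Char 7 ('F'): step: R->3, L=5; F->plug->A->R->C->L->A->refl->C->L'->B->R'->B->plug->D
Char 8 ('G'): step: R->4, L=5; G->plug->G->R->H->L->B->refl->F->L'->F->R'->D->plug->B
Char 9 ('A'): step: R->5, L=5; A->plug->F->R->G->L->D->refl->G->L'->D->R'->D->plug->B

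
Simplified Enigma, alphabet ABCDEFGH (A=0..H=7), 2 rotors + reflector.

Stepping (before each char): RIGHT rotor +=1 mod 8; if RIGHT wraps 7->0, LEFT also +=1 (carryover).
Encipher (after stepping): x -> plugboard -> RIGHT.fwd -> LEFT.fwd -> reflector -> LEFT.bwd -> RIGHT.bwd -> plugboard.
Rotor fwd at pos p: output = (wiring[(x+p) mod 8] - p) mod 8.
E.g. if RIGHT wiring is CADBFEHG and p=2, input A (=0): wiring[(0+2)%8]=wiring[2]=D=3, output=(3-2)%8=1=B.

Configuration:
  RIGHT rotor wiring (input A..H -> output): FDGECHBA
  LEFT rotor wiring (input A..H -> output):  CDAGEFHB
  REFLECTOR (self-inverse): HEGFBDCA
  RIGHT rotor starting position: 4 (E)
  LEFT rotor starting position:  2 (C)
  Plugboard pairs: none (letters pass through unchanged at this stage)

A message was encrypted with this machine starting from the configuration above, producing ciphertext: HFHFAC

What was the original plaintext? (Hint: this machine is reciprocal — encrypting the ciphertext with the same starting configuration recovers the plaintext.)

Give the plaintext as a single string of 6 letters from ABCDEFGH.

Answer: EDGHHE

Derivation:
Char 1 ('H'): step: R->5, L=2; H->plug->H->R->F->L->H->refl->A->L'->G->R'->E->plug->E
Char 2 ('F'): step: R->6, L=2; F->plug->F->R->G->L->A->refl->H->L'->F->R'->D->plug->D
Char 3 ('H'): step: R->7, L=2; H->plug->H->R->C->L->C->refl->G->L'->A->R'->G->plug->G
Char 4 ('F'): step: R->0, L->3 (L advanced); F->plug->F->R->H->L->F->refl->D->L'->A->R'->H->plug->H
Char 5 ('A'): step: R->1, L=3; A->plug->A->R->C->L->C->refl->G->L'->E->R'->H->plug->H
Char 6 ('C'): step: R->2, L=3; C->plug->C->R->A->L->D->refl->F->L'->H->R'->E->plug->E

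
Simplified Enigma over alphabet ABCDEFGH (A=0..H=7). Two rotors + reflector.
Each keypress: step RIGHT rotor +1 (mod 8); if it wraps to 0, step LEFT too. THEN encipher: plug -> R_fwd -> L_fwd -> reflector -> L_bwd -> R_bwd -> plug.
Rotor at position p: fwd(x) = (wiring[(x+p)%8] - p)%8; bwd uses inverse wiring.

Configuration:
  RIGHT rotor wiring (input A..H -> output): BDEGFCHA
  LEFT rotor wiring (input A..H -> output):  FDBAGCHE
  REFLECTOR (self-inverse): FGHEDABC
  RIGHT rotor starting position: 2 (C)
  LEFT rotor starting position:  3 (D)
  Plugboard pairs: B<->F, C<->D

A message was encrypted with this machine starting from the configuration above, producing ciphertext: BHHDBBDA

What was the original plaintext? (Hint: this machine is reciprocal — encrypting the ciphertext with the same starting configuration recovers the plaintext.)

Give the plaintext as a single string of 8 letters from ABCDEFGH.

Answer: GEEAHGHG

Derivation:
Char 1 ('B'): step: R->3, L=3; B->plug->F->R->G->L->A->refl->F->L'->A->R'->G->plug->G
Char 2 ('H'): step: R->4, L=3; H->plug->H->R->C->L->H->refl->C->L'->F->R'->E->plug->E
Char 3 ('H'): step: R->5, L=3; H->plug->H->R->A->L->F->refl->A->L'->G->R'->E->plug->E
Char 4 ('D'): step: R->6, L=3; D->plug->C->R->D->L->E->refl->D->L'->B->R'->A->plug->A
Char 5 ('B'): step: R->7, L=3; B->plug->F->R->G->L->A->refl->F->L'->A->R'->H->plug->H
Char 6 ('B'): step: R->0, L->4 (L advanced); B->plug->F->R->C->L->D->refl->E->L'->H->R'->G->plug->G
Char 7 ('D'): step: R->1, L=4; D->plug->C->R->F->L->H->refl->C->L'->A->R'->H->plug->H
Char 8 ('A'): step: R->2, L=4; A->plug->A->R->C->L->D->refl->E->L'->H->R'->G->plug->G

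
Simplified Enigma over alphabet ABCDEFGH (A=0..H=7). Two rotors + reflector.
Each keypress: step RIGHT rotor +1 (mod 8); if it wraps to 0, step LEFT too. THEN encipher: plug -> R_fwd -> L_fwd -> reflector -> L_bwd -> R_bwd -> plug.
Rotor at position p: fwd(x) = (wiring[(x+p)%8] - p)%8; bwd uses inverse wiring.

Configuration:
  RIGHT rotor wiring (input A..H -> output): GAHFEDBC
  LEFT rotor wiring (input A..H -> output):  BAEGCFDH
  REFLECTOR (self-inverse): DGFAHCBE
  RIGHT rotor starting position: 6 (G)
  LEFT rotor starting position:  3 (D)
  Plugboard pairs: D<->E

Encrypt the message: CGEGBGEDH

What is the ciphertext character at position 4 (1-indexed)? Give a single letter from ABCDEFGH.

Char 1 ('C'): step: R->7, L=3; C->plug->C->R->B->L->H->refl->E->L'->E->R'->G->plug->G
Char 2 ('G'): step: R->0, L->4 (L advanced); G->plug->G->R->B->L->B->refl->G->L'->A->R'->B->plug->B
Char 3 ('E'): step: R->1, L=4; E->plug->D->R->D->L->D->refl->A->L'->G->R'->B->plug->B
Char 4 ('G'): step: R->2, L=4; G->plug->G->R->E->L->F->refl->C->L'->H->R'->E->plug->D

D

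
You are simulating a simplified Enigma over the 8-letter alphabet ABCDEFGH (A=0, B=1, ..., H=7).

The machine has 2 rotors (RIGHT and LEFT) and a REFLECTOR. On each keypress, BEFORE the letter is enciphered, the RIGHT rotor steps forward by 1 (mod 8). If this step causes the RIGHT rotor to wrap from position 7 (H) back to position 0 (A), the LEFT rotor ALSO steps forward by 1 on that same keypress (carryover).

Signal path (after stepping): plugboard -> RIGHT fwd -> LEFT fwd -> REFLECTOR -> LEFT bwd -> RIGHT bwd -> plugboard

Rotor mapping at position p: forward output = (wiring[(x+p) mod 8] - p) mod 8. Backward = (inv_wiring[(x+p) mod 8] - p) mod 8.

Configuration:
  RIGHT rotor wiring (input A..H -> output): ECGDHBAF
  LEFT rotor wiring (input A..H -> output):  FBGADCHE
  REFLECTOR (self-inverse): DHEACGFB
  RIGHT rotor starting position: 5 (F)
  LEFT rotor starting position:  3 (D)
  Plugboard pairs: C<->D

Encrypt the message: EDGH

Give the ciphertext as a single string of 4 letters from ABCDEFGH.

Answer: DBAD

Derivation:
Char 1 ('E'): step: R->6, L=3; E->plug->E->R->A->L->F->refl->G->L'->G->R'->C->plug->D
Char 2 ('D'): step: R->7, L=3; D->plug->C->R->D->L->E->refl->C->L'->F->R'->B->plug->B
Char 3 ('G'): step: R->0, L->4 (L advanced); G->plug->G->R->A->L->H->refl->B->L'->E->R'->A->plug->A
Char 4 ('H'): step: R->1, L=4; H->plug->H->R->D->L->A->refl->D->L'->C->R'->C->plug->D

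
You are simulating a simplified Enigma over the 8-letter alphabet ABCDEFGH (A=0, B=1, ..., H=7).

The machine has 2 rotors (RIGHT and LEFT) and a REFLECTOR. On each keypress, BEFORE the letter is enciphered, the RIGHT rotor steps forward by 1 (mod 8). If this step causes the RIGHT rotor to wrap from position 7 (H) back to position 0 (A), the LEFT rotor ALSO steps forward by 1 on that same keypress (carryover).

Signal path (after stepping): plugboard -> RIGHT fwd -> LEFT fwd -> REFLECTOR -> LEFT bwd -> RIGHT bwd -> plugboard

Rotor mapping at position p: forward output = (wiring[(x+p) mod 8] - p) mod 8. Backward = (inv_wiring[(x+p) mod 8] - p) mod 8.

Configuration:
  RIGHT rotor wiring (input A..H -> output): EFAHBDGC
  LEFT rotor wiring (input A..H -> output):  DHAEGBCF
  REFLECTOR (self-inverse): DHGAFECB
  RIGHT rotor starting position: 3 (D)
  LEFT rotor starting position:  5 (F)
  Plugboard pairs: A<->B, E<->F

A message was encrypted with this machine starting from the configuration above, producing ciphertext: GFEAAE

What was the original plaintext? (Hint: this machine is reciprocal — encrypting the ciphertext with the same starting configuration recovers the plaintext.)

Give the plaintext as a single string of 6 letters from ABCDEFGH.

Answer: HABEBB

Derivation:
Char 1 ('G'): step: R->4, L=5; G->plug->G->R->E->L->C->refl->G->L'->D->R'->H->plug->H
Char 2 ('F'): step: R->5, L=5; F->plug->E->R->A->L->E->refl->F->L'->B->R'->B->plug->A
Char 3 ('E'): step: R->6, L=5; E->plug->F->R->B->L->F->refl->E->L'->A->R'->A->plug->B
Char 4 ('A'): step: R->7, L=5; A->plug->B->R->F->L->D->refl->A->L'->C->R'->F->plug->E
Char 5 ('A'): step: R->0, L->6 (L advanced); A->plug->B->R->F->L->G->refl->C->L'->E->R'->A->plug->B
Char 6 ('E'): step: R->1, L=6; E->plug->F->R->F->L->G->refl->C->L'->E->R'->A->plug->B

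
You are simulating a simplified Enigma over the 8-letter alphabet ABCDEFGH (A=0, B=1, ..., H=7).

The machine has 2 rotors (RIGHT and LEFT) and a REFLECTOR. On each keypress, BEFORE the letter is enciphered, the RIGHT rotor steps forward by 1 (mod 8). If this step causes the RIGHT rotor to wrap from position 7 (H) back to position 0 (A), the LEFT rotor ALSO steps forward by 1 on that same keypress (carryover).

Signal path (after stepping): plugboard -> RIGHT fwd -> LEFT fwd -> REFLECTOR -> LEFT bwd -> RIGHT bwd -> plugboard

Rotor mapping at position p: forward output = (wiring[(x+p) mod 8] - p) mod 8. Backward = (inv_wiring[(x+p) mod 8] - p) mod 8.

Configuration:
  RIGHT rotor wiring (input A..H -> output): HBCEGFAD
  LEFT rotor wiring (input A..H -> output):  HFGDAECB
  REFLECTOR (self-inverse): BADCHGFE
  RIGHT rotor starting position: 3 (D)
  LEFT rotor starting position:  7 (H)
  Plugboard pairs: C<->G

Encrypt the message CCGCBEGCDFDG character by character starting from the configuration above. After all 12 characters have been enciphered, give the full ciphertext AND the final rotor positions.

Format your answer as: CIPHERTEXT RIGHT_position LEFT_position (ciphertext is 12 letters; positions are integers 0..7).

Char 1 ('C'): step: R->4, L=7; C->plug->G->R->G->L->F->refl->G->L'->C->R'->A->plug->A
Char 2 ('C'): step: R->5, L=7; C->plug->G->R->H->L->D->refl->C->L'->A->R'->A->plug->A
Char 3 ('G'): step: R->6, L=7; G->plug->C->R->B->L->A->refl->B->L'->F->R'->B->plug->B
Char 4 ('C'): step: R->7, L=7; C->plug->G->R->G->L->F->refl->G->L'->C->R'->C->plug->G
Char 5 ('B'): step: R->0, L->0 (L advanced); B->plug->B->R->B->L->F->refl->G->L'->C->R'->C->plug->G
Char 6 ('E'): step: R->1, L=0; E->plug->E->R->E->L->A->refl->B->L'->H->R'->F->plug->F
Char 7 ('G'): step: R->2, L=0; G->plug->C->R->E->L->A->refl->B->L'->H->R'->H->plug->H
Char 8 ('C'): step: R->3, L=0; C->plug->G->R->G->L->C->refl->D->L'->D->R'->B->plug->B
Char 9 ('D'): step: R->4, L=0; D->plug->D->R->H->L->B->refl->A->L'->E->R'->C->plug->G
Char 10 ('F'): step: R->5, L=0; F->plug->F->R->F->L->E->refl->H->L'->A->R'->A->plug->A
Char 11 ('D'): step: R->6, L=0; D->plug->D->R->D->L->D->refl->C->L'->G->R'->F->plug->F
Char 12 ('G'): step: R->7, L=0; G->plug->C->R->C->L->G->refl->F->L'->B->R'->H->plug->H
Final: ciphertext=AABGGFHBGAFH, RIGHT=7, LEFT=0

Answer: AABGGFHBGAFH 7 0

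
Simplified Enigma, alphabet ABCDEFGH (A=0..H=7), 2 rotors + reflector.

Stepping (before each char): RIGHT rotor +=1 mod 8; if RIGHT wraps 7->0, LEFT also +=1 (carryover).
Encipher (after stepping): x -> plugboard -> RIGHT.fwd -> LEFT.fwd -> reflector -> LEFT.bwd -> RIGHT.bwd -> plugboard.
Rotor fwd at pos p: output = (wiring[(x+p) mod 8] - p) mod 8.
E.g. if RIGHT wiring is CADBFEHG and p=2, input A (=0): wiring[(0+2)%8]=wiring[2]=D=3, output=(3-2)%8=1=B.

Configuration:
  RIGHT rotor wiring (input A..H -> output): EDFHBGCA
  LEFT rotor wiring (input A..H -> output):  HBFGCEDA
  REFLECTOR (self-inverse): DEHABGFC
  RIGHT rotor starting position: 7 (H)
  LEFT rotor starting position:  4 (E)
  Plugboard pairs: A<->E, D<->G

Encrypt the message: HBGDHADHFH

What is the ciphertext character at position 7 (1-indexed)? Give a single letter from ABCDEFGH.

Char 1 ('H'): step: R->0, L->5 (L advanced); H->plug->H->R->A->L->H->refl->C->L'->D->R'->B->plug->B
Char 2 ('B'): step: R->1, L=5; B->plug->B->R->E->L->E->refl->B->L'->G->R'->C->plug->C
Char 3 ('G'): step: R->2, L=5; G->plug->D->R->E->L->E->refl->B->L'->G->R'->F->plug->F
Char 4 ('D'): step: R->3, L=5; D->plug->G->R->A->L->H->refl->C->L'->D->R'->C->plug->C
Char 5 ('H'): step: R->4, L=5; H->plug->H->R->D->L->C->refl->H->L'->A->R'->E->plug->A
Char 6 ('A'): step: R->5, L=5; A->plug->E->R->G->L->B->refl->E->L'->E->R'->H->plug->H
Char 7 ('D'): step: R->6, L=5; D->plug->G->R->D->L->C->refl->H->L'->A->R'->H->plug->H

H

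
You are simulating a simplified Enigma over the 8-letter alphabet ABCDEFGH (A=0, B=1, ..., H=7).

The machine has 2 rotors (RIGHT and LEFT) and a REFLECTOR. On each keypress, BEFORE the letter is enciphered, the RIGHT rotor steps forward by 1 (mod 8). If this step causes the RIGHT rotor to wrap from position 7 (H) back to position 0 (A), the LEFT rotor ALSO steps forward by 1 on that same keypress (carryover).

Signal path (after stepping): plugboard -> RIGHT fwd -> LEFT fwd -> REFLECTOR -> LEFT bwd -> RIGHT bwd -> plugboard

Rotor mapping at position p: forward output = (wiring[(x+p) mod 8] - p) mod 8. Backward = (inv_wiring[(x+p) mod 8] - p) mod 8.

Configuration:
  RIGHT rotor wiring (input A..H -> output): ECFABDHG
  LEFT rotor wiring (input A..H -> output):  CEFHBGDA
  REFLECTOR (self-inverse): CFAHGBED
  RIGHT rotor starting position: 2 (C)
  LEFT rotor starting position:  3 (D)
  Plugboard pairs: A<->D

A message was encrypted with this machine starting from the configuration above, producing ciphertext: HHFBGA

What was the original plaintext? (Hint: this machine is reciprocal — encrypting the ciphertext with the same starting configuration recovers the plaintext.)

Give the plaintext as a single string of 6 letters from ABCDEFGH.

Char 1 ('H'): step: R->3, L=3; H->plug->H->R->C->L->D->refl->H->L'->F->R'->A->plug->D
Char 2 ('H'): step: R->4, L=3; H->plug->H->R->E->L->F->refl->B->L'->G->R'->F->plug->F
Char 3 ('F'): step: R->5, L=3; F->plug->F->R->A->L->E->refl->G->L'->B->R'->C->plug->C
Char 4 ('B'): step: R->6, L=3; B->plug->B->R->A->L->E->refl->G->L'->B->R'->A->plug->D
Char 5 ('G'): step: R->7, L=3; G->plug->G->R->E->L->F->refl->B->L'->G->R'->D->plug->A
Char 6 ('A'): step: R->0, L->4 (L advanced); A->plug->D->R->A->L->F->refl->B->L'->G->R'->H->plug->H

Answer: DFCDAH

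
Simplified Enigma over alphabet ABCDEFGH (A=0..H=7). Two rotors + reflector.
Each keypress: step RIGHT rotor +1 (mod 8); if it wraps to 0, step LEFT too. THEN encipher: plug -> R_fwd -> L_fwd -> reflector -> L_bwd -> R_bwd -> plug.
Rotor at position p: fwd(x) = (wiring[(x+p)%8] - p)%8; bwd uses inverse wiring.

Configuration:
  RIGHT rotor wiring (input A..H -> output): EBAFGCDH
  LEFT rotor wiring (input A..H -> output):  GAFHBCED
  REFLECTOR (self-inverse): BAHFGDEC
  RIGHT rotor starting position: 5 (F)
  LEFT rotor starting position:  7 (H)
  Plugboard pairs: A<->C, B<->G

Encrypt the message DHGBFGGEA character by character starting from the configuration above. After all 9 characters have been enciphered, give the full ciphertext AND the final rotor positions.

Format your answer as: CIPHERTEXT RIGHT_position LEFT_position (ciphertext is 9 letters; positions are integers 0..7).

Char 1 ('D'): step: R->6, L=7; D->plug->D->R->D->L->G->refl->E->L'->A->R'->G->plug->B
Char 2 ('H'): step: R->7, L=7; H->plug->H->R->E->L->A->refl->B->L'->C->R'->C->plug->A
Char 3 ('G'): step: R->0, L->0 (L advanced); G->plug->B->R->B->L->A->refl->B->L'->E->R'->A->plug->C
Char 4 ('B'): step: R->1, L=0; B->plug->G->R->G->L->E->refl->G->L'->A->R'->A->plug->C
Char 5 ('F'): step: R->2, L=0; F->plug->F->R->F->L->C->refl->H->L'->D->R'->B->plug->G
Char 6 ('G'): step: R->3, L=0; G->plug->B->R->D->L->H->refl->C->L'->F->R'->H->plug->H
Char 7 ('G'): step: R->4, L=0; G->plug->B->R->G->L->E->refl->G->L'->A->R'->E->plug->E
Char 8 ('E'): step: R->5, L=0; E->plug->E->R->E->L->B->refl->A->L'->B->R'->H->plug->H
Char 9 ('A'): step: R->6, L=0; A->plug->C->R->G->L->E->refl->G->L'->A->R'->G->plug->B
Final: ciphertext=BACCGHEHB, RIGHT=6, LEFT=0

Answer: BACCGHEHB 6 0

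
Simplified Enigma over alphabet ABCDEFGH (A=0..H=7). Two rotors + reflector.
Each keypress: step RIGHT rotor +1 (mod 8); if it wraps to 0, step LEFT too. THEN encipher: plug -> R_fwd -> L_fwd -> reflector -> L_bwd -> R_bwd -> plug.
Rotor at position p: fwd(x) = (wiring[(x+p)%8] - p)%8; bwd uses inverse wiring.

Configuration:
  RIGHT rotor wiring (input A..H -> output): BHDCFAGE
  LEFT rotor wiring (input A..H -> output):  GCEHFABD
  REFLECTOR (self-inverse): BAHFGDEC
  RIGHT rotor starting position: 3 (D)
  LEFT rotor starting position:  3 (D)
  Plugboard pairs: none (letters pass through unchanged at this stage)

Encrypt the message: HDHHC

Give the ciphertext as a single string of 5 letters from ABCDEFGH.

Char 1 ('H'): step: R->4, L=3; H->plug->H->R->G->L->H->refl->C->L'->B->R'->A->plug->A
Char 2 ('D'): step: R->5, L=3; D->plug->D->R->E->L->A->refl->B->L'->H->R'->C->plug->C
Char 3 ('H'): step: R->6, L=3; H->plug->H->R->C->L->F->refl->D->L'->F->R'->E->plug->E
Char 4 ('H'): step: R->7, L=3; H->plug->H->R->H->L->B->refl->A->L'->E->R'->D->plug->D
Char 5 ('C'): step: R->0, L->4 (L advanced); C->plug->C->R->D->L->H->refl->C->L'->E->R'->H->plug->H

Answer: ACEDH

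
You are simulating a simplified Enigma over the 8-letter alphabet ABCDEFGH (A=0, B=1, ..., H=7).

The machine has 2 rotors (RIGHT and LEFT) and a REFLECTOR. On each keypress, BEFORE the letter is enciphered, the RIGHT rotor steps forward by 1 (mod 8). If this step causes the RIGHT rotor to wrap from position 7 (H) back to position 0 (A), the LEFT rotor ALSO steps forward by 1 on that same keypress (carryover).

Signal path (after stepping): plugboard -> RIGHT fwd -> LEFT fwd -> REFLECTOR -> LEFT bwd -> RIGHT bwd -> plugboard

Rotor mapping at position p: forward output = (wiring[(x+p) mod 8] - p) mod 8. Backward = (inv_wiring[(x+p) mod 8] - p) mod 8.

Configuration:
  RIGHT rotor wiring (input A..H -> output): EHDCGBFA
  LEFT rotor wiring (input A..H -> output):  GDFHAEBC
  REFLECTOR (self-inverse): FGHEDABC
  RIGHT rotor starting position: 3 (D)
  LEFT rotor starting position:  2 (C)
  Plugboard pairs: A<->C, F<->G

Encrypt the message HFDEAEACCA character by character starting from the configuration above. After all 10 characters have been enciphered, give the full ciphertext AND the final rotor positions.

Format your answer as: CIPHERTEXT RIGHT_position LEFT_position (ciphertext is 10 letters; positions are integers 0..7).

Answer: EHEDDDDFGE 5 3

Derivation:
Char 1 ('H'): step: R->4, L=2; H->plug->H->R->G->L->E->refl->D->L'->A->R'->E->plug->E
Char 2 ('F'): step: R->5, L=2; F->plug->G->R->F->L->A->refl->F->L'->B->R'->H->plug->H
Char 3 ('D'): step: R->6, L=2; D->plug->D->R->B->L->F->refl->A->L'->F->R'->E->plug->E
Char 4 ('E'): step: R->7, L=2; E->plug->E->R->D->L->C->refl->H->L'->E->R'->D->plug->D
Char 5 ('A'): step: R->0, L->3 (L advanced); A->plug->C->R->D->L->G->refl->B->L'->C->R'->D->plug->D
Char 6 ('E'): step: R->1, L=3; E->plug->E->R->A->L->E->refl->D->L'->F->R'->D->plug->D
Char 7 ('A'): step: R->2, L=3; A->plug->C->R->E->L->H->refl->C->L'->H->R'->D->plug->D
Char 8 ('C'): step: R->3, L=3; C->plug->A->R->H->L->C->refl->H->L'->E->R'->G->plug->F
Char 9 ('C'): step: R->4, L=3; C->plug->A->R->C->L->B->refl->G->L'->D->R'->F->plug->G
Char 10 ('A'): step: R->5, L=3; A->plug->C->R->D->L->G->refl->B->L'->C->R'->E->plug->E
Final: ciphertext=EHEDDDDFGE, RIGHT=5, LEFT=3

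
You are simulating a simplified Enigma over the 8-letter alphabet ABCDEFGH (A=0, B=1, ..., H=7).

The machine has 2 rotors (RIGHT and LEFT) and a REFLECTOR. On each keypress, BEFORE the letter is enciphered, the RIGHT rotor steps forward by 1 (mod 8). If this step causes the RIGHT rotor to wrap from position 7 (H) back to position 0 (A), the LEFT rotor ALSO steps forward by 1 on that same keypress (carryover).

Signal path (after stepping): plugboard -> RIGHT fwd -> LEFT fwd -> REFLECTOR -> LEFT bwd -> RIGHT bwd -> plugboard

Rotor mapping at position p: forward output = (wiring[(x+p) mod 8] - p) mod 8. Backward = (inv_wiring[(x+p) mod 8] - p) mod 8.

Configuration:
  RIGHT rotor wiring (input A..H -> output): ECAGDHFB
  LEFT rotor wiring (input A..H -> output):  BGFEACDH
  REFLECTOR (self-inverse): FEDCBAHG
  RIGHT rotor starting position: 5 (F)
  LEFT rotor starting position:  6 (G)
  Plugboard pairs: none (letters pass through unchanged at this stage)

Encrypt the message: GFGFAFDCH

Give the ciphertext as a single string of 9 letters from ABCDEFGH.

Char 1 ('G'): step: R->6, L=6; G->plug->G->R->F->L->G->refl->H->L'->E->R'->D->plug->D
Char 2 ('F'): step: R->7, L=6; F->plug->F->R->E->L->H->refl->G->L'->F->R'->B->plug->B
Char 3 ('G'): step: R->0, L->7 (L advanced); G->plug->G->R->F->L->B->refl->E->L'->H->R'->F->plug->F
Char 4 ('F'): step: R->1, L=7; F->plug->F->R->E->L->F->refl->A->L'->A->R'->G->plug->G
Char 5 ('A'): step: R->2, L=7; A->plug->A->R->G->L->D->refl->C->L'->B->R'->C->plug->C
Char 6 ('F'): step: R->3, L=7; F->plug->F->R->B->L->C->refl->D->L'->G->R'->E->plug->E
Char 7 ('D'): step: R->4, L=7; D->plug->D->R->F->L->B->refl->E->L'->H->R'->A->plug->A
Char 8 ('C'): step: R->5, L=7; C->plug->C->R->E->L->F->refl->A->L'->A->R'->B->plug->B
Char 9 ('H'): step: R->6, L=7; H->plug->H->R->B->L->C->refl->D->L'->G->R'->C->plug->C

Answer: DBFGCEABC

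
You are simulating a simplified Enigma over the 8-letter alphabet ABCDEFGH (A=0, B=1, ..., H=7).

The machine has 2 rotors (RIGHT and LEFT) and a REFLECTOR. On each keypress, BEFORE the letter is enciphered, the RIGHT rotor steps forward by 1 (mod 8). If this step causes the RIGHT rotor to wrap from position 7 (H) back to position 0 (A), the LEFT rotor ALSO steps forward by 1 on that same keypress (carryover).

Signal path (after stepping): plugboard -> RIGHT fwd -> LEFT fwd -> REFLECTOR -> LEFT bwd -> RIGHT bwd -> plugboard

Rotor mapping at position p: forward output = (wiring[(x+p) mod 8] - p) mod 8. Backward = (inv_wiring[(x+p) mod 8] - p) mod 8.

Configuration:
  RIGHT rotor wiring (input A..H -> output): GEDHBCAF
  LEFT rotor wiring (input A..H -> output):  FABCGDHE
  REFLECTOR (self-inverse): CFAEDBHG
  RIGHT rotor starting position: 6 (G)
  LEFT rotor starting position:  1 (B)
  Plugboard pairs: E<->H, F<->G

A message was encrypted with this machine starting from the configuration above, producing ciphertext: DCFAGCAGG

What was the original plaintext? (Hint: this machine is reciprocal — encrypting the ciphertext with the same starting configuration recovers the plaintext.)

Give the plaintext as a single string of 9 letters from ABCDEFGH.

Char 1 ('D'): step: R->7, L=1; D->plug->D->R->E->L->C->refl->A->L'->B->R'->H->plug->E
Char 2 ('C'): step: R->0, L->2 (L advanced); C->plug->C->R->D->L->B->refl->F->L'->E->R'->B->plug->B
Char 3 ('F'): step: R->1, L=2; F->plug->G->R->E->L->F->refl->B->L'->D->R'->A->plug->A
Char 4 ('A'): step: R->2, L=2; A->plug->A->R->B->L->A->refl->C->L'->F->R'->B->plug->B
Char 5 ('G'): step: R->3, L=2; G->plug->F->R->D->L->B->refl->F->L'->E->R'->A->plug->A
Char 6 ('C'): step: R->4, L=2; C->plug->C->R->E->L->F->refl->B->L'->D->R'->H->plug->E
Char 7 ('A'): step: R->5, L=2; A->plug->A->R->F->L->C->refl->A->L'->B->R'->D->plug->D
Char 8 ('G'): step: R->6, L=2; G->plug->F->R->B->L->A->refl->C->L'->F->R'->E->plug->H
Char 9 ('G'): step: R->7, L=2; G->plug->F->R->C->L->E->refl->D->L'->G->R'->A->plug->A

Answer: EBABAEDHA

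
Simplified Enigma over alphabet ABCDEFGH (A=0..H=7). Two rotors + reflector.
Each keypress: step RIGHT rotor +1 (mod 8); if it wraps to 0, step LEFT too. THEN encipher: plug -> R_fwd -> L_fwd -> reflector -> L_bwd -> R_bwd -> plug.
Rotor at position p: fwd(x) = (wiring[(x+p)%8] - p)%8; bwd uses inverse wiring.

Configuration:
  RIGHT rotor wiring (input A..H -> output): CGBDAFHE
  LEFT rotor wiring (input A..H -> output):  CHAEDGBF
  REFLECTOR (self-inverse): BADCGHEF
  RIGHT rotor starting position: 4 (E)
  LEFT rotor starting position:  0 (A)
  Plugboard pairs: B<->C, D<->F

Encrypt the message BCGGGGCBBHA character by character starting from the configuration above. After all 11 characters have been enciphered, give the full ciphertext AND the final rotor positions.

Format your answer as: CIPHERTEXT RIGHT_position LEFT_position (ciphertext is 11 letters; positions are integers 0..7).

Char 1 ('B'): step: R->5, L=0; B->plug->C->R->H->L->F->refl->H->L'->B->R'->E->plug->E
Char 2 ('C'): step: R->6, L=0; C->plug->B->R->G->L->B->refl->A->L'->C->R'->G->plug->G
Char 3 ('G'): step: R->7, L=0; G->plug->G->R->G->L->B->refl->A->L'->C->R'->D->plug->F
Char 4 ('G'): step: R->0, L->1 (L advanced); G->plug->G->R->H->L->B->refl->A->L'->F->R'->F->plug->D
Char 5 ('G'): step: R->1, L=1; G->plug->G->R->D->L->C->refl->D->L'->C->R'->C->plug->B
Char 6 ('G'): step: R->2, L=1; G->plug->G->R->A->L->G->refl->E->L'->G->R'->C->plug->B
Char 7 ('C'): step: R->3, L=1; C->plug->B->R->F->L->A->refl->B->L'->H->R'->F->plug->D
Char 8 ('B'): step: R->4, L=1; B->plug->C->R->D->L->C->refl->D->L'->C->R'->F->plug->D
Char 9 ('B'): step: R->5, L=1; B->plug->C->R->H->L->B->refl->A->L'->F->R'->D->plug->F
Char 10 ('H'): step: R->6, L=1; H->plug->H->R->H->L->B->refl->A->L'->F->R'->F->plug->D
Char 11 ('A'): step: R->7, L=1; A->plug->A->R->F->L->A->refl->B->L'->H->R'->C->plug->B
Final: ciphertext=EGFDBBDDFDB, RIGHT=7, LEFT=1

Answer: EGFDBBDDFDB 7 1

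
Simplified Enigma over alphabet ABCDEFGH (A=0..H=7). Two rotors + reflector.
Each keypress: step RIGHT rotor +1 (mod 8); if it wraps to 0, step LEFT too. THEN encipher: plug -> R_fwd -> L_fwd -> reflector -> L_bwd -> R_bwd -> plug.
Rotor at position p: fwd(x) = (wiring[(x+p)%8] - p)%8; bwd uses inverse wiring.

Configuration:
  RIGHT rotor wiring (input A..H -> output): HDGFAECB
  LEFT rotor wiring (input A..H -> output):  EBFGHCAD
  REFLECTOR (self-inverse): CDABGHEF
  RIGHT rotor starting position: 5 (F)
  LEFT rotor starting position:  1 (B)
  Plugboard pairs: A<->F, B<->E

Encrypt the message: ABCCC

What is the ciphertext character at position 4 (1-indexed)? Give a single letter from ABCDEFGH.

Char 1 ('A'): step: R->6, L=1; A->plug->F->R->H->L->D->refl->B->L'->E->R'->A->plug->F
Char 2 ('B'): step: R->7, L=1; B->plug->E->R->G->L->C->refl->A->L'->A->R'->B->plug->E
Char 3 ('C'): step: R->0, L->2 (L advanced); C->plug->C->R->G->L->C->refl->A->L'->D->R'->B->plug->E
Char 4 ('C'): step: R->1, L=2; C->plug->C->R->E->L->G->refl->E->L'->B->R'->F->plug->A

A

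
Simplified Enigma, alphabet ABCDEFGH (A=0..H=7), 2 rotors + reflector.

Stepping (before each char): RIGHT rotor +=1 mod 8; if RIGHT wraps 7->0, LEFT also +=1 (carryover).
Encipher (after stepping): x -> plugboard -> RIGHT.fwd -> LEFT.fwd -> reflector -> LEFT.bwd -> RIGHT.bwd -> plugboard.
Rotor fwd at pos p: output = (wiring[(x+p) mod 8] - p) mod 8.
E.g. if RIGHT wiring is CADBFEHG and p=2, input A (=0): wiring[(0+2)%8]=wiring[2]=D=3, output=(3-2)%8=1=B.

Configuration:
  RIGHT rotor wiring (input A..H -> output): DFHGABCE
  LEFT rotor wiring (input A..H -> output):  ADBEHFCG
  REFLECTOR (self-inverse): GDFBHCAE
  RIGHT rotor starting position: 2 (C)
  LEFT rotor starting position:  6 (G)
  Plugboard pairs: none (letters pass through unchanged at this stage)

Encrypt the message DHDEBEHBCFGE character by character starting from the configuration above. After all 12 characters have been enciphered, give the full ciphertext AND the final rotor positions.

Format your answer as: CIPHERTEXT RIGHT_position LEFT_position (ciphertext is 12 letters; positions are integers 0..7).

Char 1 ('D'): step: R->3, L=6; D->plug->D->R->H->L->H->refl->E->L'->A->R'->F->plug->F
Char 2 ('H'): step: R->4, L=6; H->plug->H->R->C->L->C->refl->F->L'->D->R'->G->plug->G
Char 3 ('D'): step: R->5, L=6; D->plug->D->R->G->L->B->refl->D->L'->E->R'->A->plug->A
Char 4 ('E'): step: R->6, L=6; E->plug->E->R->B->L->A->refl->G->L'->F->R'->C->plug->C
Char 5 ('B'): step: R->7, L=6; B->plug->B->R->E->L->D->refl->B->L'->G->R'->C->plug->C
Char 6 ('E'): step: R->0, L->7 (L advanced); E->plug->E->R->A->L->H->refl->E->L'->C->R'->G->plug->G
Char 7 ('H'): step: R->1, L=7; H->plug->H->R->C->L->E->refl->H->L'->A->R'->E->plug->E
Char 8 ('B'): step: R->2, L=7; B->plug->B->R->E->L->F->refl->C->L'->D->R'->H->plug->H
Char 9 ('C'): step: R->3, L=7; C->plug->C->R->G->L->G->refl->A->L'->F->R'->B->plug->B
Char 10 ('F'): step: R->4, L=7; F->plug->F->R->B->L->B->refl->D->L'->H->R'->E->plug->E
Char 11 ('G'): step: R->5, L=7; G->plug->G->R->B->L->B->refl->D->L'->H->R'->C->plug->C
Char 12 ('E'): step: R->6, L=7; E->plug->E->R->B->L->B->refl->D->L'->H->R'->D->plug->D
Final: ciphertext=FGACCGEHBECD, RIGHT=6, LEFT=7

Answer: FGACCGEHBECD 6 7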